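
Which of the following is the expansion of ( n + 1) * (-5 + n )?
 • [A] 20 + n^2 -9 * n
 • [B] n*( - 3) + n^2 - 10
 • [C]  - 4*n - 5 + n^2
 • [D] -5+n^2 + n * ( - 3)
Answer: C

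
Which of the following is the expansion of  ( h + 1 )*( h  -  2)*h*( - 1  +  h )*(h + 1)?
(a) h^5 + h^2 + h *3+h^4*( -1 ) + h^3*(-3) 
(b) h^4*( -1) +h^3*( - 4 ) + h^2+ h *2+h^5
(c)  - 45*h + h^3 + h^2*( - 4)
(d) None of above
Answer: d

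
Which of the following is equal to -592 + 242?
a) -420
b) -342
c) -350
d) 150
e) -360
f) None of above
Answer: c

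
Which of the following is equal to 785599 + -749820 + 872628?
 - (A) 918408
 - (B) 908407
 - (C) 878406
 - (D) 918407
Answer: B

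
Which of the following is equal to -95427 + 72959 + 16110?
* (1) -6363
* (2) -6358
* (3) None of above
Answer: 2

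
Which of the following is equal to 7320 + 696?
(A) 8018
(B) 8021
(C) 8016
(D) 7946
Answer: C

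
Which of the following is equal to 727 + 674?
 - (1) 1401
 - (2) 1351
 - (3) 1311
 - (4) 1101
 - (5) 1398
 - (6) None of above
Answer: 1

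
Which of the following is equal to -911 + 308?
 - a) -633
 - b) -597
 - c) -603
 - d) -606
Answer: c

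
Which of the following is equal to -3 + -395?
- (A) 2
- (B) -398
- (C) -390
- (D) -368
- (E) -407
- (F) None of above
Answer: B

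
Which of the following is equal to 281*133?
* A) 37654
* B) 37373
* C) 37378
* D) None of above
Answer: B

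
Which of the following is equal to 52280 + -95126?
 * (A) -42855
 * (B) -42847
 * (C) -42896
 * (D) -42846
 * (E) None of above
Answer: D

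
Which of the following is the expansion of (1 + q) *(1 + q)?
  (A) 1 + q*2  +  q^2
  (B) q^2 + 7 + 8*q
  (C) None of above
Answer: A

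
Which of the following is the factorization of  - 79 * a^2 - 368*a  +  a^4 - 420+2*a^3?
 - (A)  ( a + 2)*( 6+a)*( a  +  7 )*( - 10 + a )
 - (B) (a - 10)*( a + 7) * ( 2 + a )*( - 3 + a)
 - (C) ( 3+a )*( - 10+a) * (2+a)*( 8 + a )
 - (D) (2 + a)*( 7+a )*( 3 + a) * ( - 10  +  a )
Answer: D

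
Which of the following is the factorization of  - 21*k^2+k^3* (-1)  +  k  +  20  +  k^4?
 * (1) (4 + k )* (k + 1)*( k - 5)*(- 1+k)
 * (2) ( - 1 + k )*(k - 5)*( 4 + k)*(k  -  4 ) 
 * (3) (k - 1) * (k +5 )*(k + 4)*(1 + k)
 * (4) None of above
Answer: 1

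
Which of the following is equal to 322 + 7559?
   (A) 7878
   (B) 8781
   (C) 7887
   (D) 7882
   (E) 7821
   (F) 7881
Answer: F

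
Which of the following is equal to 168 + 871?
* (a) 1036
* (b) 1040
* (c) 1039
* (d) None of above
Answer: c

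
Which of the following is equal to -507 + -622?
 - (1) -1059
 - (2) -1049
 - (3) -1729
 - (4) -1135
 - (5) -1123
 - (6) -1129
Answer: 6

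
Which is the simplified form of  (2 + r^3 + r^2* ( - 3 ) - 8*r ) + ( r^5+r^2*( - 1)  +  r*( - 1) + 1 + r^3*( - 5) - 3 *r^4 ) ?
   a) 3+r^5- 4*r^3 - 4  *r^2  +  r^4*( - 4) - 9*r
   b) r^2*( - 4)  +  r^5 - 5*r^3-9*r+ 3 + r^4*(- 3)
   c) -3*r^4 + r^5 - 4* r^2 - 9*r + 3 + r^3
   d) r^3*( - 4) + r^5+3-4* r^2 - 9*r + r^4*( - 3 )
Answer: d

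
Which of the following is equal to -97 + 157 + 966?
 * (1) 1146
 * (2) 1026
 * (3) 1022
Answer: 2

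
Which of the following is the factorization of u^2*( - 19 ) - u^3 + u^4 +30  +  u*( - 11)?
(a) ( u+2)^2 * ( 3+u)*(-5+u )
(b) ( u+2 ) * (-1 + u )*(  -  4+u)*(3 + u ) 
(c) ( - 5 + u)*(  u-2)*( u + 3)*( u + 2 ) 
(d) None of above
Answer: d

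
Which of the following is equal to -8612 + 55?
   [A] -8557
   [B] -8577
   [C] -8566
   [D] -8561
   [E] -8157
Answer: A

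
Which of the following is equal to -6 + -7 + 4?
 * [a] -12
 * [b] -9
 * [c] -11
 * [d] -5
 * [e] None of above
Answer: b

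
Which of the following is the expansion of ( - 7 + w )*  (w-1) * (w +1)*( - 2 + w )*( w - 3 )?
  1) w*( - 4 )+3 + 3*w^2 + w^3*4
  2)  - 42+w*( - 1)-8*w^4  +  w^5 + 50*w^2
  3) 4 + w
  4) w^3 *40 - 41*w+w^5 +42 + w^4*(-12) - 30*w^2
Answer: 4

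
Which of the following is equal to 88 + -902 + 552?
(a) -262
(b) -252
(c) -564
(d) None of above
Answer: a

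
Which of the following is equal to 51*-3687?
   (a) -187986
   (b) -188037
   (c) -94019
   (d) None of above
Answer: b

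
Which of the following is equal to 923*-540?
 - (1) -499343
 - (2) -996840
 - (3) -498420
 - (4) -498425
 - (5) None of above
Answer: 3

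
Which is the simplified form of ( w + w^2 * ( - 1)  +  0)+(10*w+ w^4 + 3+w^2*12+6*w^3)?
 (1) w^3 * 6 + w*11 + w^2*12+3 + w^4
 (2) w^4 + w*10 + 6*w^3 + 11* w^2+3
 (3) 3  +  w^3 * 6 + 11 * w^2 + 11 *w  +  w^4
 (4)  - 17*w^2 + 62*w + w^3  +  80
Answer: 3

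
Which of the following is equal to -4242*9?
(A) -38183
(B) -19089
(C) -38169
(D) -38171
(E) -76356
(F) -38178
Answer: F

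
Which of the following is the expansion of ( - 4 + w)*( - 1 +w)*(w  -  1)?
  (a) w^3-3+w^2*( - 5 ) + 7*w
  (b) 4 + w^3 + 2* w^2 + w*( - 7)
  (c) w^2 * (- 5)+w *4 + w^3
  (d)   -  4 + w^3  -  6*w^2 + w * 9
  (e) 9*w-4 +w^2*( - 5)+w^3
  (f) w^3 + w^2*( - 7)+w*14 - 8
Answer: d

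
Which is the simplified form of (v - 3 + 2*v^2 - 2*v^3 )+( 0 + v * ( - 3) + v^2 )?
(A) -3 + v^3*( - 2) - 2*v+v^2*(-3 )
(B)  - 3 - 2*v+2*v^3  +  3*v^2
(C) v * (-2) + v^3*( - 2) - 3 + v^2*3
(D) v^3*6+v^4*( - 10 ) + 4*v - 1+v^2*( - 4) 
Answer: C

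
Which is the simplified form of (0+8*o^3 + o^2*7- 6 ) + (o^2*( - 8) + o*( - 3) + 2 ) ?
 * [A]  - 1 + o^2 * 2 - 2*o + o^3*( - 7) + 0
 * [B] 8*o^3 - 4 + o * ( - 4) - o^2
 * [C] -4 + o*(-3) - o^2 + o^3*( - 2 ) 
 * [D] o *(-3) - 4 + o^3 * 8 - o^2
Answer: D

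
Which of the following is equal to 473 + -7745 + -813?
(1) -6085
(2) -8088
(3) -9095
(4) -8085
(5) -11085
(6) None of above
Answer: 4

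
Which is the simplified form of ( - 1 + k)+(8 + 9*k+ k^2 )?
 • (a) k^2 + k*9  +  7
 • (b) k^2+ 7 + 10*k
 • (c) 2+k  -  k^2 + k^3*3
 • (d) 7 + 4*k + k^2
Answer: b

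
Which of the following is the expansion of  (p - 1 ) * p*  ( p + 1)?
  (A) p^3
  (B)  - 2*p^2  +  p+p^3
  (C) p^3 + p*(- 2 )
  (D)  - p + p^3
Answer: D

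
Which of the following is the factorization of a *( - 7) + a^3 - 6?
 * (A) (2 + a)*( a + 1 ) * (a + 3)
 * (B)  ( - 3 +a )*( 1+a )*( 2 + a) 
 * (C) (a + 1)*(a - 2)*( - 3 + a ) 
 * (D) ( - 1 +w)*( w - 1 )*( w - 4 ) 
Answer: B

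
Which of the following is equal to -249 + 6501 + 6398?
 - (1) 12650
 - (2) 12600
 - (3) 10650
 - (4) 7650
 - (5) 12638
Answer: 1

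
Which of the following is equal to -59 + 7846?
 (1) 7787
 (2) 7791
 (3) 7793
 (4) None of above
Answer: 1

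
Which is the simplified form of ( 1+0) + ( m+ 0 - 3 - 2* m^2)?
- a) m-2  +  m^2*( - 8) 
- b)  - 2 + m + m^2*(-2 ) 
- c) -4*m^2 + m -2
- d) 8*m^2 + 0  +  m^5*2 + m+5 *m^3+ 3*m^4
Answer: b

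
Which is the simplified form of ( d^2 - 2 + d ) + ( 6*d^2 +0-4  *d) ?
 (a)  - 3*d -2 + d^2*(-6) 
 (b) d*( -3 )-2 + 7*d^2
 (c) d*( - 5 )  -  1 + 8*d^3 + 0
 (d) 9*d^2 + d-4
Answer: b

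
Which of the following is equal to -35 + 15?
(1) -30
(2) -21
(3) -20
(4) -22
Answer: 3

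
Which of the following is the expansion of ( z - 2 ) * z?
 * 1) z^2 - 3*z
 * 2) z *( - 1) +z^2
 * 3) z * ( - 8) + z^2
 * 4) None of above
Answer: 4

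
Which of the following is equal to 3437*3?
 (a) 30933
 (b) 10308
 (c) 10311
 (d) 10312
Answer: c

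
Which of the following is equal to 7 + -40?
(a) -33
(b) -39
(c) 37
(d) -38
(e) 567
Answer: a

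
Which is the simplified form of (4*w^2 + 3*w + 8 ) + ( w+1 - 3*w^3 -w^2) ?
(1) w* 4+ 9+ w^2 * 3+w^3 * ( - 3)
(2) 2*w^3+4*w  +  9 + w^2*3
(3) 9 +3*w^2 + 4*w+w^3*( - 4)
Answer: 1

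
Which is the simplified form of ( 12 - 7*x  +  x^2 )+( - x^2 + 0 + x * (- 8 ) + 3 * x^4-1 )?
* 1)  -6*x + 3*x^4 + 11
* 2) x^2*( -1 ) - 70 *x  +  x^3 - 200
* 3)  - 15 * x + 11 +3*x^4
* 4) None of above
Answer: 3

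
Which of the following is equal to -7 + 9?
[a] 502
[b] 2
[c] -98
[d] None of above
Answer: b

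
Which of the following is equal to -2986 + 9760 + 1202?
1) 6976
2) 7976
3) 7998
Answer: 2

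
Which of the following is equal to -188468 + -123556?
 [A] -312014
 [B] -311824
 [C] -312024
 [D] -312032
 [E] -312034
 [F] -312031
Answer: C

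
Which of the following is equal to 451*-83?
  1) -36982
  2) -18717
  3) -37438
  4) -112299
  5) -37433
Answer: 5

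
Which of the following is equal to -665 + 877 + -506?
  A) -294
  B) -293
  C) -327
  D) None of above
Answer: A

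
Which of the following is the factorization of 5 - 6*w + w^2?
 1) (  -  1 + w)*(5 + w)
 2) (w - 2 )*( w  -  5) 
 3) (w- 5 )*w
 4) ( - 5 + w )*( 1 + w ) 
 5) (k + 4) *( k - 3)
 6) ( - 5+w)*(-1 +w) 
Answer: 6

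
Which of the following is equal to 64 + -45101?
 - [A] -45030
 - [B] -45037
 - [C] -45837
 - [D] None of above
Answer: B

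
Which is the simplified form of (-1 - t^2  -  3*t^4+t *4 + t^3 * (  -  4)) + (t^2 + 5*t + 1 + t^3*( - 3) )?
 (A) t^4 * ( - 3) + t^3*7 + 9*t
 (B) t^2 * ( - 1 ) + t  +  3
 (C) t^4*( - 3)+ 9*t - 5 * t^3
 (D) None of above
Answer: D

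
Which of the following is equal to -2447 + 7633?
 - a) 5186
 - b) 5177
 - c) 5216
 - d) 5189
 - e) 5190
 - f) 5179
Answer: a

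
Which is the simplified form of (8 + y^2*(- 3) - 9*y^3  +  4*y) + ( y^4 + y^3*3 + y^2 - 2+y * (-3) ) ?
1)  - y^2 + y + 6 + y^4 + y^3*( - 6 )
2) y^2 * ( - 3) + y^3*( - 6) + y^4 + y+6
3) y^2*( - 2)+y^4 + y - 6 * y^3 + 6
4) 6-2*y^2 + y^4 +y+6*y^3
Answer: 3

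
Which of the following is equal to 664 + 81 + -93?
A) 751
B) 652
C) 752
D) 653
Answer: B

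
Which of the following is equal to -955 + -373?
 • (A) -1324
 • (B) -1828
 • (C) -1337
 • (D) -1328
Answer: D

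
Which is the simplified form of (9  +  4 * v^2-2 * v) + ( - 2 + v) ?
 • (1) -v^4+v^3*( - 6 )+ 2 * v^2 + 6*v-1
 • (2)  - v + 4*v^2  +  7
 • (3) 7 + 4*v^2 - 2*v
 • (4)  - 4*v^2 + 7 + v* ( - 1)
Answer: 2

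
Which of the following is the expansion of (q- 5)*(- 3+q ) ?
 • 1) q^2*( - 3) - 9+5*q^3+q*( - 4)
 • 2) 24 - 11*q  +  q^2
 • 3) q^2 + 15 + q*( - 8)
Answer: 3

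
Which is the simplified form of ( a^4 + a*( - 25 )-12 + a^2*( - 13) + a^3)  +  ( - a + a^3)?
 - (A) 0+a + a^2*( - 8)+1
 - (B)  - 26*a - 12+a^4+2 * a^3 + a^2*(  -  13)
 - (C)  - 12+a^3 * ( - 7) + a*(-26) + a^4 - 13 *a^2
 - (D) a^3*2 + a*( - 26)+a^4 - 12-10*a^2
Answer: B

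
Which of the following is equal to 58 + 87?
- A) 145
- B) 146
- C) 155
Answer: A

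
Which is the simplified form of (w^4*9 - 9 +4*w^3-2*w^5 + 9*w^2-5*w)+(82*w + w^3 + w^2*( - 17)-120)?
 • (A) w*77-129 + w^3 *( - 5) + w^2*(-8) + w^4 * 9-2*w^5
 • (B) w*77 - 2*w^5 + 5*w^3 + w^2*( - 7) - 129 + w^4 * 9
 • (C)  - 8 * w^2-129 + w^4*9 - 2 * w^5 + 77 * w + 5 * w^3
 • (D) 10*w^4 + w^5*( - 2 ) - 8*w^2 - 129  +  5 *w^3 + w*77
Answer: C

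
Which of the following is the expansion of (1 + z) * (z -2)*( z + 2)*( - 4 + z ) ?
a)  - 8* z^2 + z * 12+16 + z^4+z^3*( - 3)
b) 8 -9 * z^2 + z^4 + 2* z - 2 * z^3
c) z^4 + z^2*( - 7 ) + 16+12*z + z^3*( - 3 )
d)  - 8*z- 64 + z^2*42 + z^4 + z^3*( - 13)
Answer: a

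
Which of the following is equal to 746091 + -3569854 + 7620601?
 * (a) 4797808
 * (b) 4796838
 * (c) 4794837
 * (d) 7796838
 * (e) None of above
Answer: b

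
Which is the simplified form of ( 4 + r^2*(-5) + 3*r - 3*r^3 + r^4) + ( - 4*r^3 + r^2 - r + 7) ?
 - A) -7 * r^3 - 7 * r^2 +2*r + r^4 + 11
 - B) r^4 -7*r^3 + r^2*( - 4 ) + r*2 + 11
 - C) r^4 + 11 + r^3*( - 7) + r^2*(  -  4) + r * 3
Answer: B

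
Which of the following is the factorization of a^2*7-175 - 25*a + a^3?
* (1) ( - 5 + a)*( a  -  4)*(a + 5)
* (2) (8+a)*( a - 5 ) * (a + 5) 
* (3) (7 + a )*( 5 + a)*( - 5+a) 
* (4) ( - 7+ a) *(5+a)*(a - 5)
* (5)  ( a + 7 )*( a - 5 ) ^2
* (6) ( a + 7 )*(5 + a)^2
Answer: 3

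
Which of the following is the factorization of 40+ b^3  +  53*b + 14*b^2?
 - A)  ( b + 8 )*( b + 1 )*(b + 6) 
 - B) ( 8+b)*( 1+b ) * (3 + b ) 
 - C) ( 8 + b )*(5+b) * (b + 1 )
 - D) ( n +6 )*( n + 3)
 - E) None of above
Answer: C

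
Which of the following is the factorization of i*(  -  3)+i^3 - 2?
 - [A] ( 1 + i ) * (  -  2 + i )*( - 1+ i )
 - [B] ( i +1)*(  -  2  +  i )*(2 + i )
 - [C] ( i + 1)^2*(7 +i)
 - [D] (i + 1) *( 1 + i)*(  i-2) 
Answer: D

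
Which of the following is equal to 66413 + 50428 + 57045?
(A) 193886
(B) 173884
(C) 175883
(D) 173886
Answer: D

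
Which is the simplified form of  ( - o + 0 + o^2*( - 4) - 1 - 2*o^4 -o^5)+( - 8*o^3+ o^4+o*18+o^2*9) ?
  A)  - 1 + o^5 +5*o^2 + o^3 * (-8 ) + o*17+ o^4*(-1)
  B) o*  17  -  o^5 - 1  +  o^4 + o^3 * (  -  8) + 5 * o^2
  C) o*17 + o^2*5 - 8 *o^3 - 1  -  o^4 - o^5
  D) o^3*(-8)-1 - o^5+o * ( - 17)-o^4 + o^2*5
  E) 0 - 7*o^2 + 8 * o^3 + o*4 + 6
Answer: C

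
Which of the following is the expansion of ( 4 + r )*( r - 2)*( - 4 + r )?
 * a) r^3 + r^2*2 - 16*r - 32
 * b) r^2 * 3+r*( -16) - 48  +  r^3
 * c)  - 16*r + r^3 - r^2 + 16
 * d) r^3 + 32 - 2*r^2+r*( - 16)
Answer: d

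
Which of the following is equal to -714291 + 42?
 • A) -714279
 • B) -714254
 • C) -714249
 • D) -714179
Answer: C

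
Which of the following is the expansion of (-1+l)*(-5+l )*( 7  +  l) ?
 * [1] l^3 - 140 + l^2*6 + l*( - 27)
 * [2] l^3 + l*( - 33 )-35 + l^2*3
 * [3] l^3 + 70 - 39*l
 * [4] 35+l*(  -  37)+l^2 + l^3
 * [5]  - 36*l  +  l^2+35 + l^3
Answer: 4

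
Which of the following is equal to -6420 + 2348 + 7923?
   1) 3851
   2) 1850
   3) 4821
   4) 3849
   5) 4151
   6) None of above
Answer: 1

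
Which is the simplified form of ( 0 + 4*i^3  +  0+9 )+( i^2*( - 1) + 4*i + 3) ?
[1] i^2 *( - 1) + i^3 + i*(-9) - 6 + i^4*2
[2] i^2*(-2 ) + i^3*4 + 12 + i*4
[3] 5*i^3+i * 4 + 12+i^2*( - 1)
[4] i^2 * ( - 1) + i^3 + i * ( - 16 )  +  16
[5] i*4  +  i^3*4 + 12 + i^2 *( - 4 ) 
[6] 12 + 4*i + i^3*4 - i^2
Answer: 6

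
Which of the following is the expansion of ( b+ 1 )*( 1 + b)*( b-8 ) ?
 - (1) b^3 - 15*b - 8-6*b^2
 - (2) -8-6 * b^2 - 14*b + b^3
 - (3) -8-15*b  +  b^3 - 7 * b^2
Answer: 1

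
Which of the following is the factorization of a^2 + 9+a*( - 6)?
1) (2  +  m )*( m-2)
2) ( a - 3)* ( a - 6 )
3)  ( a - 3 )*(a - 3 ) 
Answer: 3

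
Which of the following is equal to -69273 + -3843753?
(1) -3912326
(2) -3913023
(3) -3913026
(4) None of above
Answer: 3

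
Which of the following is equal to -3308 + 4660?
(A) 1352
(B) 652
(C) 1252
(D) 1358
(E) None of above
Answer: A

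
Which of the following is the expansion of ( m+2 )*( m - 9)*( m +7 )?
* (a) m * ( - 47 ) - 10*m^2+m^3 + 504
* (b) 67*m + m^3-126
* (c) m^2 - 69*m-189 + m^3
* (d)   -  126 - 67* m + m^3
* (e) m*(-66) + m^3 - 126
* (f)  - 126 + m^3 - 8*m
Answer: d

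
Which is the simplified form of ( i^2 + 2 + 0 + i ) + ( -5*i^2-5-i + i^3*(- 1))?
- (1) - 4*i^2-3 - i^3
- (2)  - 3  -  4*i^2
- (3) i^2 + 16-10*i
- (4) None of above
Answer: 1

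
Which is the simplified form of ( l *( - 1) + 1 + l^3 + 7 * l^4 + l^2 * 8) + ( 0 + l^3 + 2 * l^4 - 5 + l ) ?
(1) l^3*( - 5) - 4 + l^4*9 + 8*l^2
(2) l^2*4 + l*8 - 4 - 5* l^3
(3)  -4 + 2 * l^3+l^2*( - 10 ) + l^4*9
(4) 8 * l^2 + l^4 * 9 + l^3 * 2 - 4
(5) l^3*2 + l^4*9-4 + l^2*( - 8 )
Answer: 4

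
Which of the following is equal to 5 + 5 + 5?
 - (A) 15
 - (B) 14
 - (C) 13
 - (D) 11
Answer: A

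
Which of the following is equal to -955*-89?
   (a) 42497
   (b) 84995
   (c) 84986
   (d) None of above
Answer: b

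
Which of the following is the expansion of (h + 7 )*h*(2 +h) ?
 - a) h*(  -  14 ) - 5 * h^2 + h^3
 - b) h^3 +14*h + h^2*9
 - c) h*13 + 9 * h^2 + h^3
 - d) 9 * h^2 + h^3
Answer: b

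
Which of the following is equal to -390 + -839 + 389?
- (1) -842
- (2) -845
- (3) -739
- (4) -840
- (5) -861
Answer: 4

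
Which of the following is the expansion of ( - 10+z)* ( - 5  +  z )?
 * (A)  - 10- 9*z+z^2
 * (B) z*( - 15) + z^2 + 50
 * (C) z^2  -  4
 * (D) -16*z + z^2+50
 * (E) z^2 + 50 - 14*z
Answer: B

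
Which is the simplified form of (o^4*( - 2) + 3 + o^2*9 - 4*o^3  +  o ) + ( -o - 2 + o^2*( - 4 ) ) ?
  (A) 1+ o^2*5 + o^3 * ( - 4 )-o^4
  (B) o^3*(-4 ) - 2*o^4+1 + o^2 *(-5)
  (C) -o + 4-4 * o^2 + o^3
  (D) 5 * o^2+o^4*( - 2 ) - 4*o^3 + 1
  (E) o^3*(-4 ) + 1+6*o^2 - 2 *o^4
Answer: D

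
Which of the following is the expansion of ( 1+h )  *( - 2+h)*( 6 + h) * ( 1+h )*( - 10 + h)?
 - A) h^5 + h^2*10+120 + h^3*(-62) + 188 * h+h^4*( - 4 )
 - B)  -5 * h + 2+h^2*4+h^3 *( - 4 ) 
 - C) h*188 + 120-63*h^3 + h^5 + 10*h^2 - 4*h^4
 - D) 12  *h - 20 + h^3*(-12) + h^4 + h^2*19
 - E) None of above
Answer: C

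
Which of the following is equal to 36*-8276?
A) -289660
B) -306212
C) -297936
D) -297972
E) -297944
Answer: C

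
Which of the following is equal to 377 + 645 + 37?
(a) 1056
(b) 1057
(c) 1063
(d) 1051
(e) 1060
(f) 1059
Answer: f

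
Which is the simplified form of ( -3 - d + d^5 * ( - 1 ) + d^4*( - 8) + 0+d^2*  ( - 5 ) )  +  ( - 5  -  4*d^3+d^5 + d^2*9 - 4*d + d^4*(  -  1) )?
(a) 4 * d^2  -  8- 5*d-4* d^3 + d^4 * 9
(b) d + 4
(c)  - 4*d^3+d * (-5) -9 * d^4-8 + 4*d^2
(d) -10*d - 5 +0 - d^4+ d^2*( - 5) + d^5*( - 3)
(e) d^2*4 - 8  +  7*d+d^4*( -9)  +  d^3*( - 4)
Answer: c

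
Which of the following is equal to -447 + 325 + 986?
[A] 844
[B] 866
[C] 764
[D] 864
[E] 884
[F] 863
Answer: D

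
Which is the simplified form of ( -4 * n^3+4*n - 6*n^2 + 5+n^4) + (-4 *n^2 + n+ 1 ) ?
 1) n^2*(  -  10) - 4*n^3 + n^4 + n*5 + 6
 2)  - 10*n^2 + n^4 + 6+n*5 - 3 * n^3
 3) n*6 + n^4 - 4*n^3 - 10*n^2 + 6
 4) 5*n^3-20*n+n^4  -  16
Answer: 1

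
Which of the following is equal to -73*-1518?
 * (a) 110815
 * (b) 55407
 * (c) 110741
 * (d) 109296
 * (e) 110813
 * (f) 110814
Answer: f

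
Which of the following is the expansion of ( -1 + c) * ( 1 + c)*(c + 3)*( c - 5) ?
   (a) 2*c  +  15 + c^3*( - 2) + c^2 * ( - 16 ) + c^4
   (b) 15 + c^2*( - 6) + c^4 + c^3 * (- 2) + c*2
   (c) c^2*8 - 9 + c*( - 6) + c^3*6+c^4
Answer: a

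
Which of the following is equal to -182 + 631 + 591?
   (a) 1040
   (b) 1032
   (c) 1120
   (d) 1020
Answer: a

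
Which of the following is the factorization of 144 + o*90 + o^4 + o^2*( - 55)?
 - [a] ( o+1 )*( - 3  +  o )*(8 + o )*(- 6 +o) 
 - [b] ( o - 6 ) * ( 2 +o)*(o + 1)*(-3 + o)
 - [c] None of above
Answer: a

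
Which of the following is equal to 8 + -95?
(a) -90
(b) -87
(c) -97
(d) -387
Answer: b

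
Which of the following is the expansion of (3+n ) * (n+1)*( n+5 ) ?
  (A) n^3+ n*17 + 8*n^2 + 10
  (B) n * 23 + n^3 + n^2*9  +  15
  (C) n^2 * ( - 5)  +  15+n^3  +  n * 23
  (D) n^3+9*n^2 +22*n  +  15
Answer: B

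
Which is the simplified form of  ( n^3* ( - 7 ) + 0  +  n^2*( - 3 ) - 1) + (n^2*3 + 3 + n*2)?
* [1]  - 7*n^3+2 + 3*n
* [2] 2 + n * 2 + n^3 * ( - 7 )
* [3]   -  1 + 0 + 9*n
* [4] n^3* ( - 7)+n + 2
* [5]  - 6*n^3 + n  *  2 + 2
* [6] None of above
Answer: 2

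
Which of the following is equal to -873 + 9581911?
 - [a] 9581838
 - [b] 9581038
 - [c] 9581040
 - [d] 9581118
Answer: b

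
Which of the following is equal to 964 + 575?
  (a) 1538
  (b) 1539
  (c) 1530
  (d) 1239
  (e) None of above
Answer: b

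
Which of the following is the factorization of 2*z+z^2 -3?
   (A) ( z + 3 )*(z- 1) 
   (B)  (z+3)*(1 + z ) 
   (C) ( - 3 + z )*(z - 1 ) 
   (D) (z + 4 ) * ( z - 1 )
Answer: A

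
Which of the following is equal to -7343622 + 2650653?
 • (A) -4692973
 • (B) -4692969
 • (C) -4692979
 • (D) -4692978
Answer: B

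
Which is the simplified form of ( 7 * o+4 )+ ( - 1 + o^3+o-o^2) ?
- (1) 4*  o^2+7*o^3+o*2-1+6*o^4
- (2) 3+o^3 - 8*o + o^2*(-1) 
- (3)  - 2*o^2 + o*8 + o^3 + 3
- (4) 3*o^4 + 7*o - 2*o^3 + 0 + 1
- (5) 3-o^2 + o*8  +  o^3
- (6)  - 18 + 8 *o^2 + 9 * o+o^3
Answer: 5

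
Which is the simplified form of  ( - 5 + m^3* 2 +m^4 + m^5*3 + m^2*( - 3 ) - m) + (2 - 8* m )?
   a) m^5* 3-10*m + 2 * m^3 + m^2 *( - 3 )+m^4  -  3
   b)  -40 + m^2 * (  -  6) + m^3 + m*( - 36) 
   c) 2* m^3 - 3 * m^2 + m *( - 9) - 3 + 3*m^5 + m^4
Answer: c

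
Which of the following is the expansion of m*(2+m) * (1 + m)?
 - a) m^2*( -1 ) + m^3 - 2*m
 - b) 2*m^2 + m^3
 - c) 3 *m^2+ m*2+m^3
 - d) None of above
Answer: c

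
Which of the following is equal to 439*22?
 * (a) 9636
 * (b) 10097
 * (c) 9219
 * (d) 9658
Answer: d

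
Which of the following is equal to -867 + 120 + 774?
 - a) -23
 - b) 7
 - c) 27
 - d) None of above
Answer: c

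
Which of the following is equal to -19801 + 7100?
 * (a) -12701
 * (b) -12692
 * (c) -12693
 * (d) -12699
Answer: a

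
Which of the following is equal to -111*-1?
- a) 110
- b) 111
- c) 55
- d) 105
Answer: b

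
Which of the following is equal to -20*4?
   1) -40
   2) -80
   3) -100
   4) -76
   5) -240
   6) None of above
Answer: 2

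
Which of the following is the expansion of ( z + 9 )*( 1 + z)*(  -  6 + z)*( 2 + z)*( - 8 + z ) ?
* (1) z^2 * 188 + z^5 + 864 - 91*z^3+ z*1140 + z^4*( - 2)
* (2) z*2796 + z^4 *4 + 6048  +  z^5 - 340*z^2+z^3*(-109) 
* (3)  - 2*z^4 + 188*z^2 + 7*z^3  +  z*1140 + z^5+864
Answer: 1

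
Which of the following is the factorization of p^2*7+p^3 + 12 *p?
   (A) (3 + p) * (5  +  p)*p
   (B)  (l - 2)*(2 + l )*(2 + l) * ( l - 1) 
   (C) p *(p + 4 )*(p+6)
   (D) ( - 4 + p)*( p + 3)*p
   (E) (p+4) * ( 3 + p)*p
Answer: E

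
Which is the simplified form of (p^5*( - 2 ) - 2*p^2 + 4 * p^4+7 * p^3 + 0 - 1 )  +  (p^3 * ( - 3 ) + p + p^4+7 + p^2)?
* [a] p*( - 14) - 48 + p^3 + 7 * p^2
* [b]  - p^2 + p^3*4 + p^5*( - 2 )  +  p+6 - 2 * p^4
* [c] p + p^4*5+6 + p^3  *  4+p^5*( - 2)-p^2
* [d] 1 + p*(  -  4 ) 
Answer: c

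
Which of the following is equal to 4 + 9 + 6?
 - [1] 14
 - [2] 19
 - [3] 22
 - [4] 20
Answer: 2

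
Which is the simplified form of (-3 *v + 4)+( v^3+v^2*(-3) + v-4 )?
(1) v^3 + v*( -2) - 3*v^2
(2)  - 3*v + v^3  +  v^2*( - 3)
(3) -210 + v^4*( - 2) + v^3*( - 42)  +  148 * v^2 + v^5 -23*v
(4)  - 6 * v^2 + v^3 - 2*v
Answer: 1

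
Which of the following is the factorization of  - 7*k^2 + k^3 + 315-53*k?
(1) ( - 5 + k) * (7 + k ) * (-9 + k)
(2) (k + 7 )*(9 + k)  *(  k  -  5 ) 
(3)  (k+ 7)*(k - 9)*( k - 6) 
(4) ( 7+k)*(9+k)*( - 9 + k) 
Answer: 1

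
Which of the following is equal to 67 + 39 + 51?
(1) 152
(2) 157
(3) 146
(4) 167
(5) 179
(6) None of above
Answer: 2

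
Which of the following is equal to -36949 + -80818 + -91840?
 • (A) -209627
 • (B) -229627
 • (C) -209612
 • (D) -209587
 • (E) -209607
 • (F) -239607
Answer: E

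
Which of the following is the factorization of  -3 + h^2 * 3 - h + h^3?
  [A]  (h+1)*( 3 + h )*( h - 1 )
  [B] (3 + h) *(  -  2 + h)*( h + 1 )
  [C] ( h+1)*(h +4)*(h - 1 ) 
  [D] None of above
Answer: A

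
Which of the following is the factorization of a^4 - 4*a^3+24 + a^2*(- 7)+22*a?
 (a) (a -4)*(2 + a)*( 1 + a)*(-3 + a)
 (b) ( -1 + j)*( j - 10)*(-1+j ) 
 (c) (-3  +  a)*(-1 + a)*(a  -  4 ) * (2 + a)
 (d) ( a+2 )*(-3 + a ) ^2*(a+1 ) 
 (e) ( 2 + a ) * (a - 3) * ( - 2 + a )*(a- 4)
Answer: a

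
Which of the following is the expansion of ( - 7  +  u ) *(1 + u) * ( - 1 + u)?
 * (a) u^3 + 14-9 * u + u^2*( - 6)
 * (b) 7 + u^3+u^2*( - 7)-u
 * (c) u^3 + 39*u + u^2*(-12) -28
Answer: b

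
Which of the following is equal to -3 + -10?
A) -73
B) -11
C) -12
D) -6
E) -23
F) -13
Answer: F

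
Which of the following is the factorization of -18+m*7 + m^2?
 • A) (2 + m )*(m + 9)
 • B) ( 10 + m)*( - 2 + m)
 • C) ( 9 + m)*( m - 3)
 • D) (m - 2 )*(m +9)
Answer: D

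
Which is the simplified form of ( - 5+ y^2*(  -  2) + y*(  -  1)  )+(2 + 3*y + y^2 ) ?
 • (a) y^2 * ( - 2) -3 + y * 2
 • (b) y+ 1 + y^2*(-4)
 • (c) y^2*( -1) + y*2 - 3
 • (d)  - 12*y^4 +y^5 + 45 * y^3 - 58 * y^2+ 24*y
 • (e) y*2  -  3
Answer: c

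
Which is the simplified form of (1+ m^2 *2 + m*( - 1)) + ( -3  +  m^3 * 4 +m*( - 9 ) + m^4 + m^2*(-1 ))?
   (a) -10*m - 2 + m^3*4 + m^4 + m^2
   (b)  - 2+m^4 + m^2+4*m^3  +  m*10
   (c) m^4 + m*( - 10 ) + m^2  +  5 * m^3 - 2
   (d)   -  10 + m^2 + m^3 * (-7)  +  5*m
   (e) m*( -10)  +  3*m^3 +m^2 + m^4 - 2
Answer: a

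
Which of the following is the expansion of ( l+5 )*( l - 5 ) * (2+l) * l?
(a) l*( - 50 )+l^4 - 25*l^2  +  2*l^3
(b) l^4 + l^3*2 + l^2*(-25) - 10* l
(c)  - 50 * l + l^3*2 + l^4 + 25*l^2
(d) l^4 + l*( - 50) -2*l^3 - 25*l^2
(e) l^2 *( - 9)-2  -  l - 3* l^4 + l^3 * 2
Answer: a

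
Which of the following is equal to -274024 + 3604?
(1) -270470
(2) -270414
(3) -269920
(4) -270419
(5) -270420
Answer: 5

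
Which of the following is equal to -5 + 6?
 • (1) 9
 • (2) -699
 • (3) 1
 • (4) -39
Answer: 3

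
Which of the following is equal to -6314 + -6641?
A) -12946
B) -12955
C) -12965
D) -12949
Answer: B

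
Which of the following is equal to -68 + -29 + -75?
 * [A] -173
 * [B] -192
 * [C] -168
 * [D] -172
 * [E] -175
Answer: D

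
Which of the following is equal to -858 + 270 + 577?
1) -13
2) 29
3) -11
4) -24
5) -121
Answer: 3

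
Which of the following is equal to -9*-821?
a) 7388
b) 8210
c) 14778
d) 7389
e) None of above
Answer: d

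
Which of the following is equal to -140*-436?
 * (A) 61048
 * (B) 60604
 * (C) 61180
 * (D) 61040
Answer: D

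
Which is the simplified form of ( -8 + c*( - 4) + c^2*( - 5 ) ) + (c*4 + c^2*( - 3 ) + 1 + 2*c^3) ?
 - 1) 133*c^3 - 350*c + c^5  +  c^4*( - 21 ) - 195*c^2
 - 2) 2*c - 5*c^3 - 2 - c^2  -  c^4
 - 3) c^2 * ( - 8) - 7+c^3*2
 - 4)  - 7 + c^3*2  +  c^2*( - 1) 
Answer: 3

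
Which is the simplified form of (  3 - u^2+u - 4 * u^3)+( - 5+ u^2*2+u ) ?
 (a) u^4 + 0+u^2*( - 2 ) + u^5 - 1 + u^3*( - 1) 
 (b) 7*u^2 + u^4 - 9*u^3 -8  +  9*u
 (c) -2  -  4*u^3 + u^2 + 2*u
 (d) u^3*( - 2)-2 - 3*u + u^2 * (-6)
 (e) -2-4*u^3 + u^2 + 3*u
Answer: c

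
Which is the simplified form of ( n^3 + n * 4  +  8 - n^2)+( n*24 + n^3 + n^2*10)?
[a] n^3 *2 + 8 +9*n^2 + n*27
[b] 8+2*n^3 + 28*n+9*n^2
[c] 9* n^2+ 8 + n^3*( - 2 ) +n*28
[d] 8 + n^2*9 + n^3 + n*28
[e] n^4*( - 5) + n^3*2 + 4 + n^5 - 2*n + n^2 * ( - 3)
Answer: b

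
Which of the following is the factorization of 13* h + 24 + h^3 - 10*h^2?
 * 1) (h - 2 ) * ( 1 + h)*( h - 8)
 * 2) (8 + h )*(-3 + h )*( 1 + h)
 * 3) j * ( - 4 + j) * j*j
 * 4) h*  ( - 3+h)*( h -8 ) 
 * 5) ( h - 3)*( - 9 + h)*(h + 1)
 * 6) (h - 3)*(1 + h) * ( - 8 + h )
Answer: 6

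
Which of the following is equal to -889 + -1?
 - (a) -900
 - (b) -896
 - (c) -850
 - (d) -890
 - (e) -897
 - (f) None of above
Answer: d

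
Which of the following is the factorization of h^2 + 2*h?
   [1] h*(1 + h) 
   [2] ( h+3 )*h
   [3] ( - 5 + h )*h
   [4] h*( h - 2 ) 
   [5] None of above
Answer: 5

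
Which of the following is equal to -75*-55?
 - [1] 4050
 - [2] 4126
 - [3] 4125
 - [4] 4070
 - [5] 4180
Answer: 3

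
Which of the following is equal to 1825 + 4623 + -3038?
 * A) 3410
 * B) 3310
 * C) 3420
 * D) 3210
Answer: A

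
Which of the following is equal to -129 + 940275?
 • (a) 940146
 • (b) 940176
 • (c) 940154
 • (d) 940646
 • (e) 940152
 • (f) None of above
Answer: a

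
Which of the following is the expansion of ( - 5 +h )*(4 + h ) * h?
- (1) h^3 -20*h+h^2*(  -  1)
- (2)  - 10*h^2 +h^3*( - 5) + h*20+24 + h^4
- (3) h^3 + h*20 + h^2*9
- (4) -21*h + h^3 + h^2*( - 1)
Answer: 1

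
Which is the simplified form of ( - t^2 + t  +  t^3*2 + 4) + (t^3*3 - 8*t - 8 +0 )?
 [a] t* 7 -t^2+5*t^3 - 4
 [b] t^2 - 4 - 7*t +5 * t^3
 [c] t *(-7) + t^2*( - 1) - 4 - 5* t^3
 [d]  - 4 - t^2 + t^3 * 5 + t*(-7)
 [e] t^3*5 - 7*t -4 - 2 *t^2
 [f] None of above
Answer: d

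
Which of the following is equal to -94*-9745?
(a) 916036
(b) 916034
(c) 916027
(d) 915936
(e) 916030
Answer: e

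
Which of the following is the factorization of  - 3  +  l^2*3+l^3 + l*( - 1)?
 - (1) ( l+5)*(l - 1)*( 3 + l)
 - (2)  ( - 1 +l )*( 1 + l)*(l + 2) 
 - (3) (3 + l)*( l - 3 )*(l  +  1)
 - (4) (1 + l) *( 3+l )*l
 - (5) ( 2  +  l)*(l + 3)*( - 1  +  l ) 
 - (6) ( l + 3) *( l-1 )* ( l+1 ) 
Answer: 6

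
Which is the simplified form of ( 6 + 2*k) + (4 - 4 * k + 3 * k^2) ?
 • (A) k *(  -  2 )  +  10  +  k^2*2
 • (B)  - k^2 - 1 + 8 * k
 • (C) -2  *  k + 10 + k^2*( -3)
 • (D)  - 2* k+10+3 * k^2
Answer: D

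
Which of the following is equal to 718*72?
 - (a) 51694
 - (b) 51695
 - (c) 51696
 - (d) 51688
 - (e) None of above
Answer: c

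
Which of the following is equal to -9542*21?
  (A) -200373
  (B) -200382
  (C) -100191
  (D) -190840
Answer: B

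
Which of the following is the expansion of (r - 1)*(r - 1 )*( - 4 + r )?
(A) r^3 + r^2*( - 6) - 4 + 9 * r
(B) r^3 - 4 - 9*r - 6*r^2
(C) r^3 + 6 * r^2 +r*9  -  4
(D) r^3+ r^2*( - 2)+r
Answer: A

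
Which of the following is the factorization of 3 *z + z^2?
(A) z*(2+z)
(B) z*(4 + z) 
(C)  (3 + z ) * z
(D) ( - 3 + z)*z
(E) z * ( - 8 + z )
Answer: C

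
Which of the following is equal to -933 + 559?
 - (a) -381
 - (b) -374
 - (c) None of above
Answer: b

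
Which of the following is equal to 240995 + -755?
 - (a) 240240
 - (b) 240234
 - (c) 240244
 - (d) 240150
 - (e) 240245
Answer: a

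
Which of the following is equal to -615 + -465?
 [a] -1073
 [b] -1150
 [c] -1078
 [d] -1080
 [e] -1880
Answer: d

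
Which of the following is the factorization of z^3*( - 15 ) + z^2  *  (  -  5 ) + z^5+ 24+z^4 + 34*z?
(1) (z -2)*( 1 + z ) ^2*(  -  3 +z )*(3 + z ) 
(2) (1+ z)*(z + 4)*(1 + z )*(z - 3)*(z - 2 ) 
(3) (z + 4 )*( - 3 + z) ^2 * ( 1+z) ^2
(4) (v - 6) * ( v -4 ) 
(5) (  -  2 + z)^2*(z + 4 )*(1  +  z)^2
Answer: 2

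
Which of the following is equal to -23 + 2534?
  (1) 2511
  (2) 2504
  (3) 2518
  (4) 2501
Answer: 1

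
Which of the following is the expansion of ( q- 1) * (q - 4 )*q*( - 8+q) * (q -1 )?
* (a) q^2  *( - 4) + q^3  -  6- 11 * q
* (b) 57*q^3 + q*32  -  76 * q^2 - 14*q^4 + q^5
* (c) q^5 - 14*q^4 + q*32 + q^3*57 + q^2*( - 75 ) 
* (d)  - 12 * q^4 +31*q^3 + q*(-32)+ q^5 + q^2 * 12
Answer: b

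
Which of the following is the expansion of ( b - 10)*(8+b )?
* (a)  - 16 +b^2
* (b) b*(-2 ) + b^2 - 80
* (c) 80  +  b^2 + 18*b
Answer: b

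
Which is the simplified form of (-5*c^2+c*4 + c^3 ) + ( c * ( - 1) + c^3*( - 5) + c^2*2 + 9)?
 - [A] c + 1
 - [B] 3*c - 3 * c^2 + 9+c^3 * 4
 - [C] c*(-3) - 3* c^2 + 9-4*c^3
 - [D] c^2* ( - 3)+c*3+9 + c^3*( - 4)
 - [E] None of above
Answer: D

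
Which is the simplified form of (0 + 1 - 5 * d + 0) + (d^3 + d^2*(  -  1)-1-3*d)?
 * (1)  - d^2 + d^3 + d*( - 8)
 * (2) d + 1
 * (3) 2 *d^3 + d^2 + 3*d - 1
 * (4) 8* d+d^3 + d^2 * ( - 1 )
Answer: 1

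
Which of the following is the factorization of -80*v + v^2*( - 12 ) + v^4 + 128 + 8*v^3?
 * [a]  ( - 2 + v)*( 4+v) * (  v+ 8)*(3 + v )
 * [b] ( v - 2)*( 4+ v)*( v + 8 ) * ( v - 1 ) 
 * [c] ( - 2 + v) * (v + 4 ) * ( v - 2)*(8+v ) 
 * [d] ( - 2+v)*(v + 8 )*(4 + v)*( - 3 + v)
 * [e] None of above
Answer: c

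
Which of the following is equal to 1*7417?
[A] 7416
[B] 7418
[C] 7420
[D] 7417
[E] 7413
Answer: D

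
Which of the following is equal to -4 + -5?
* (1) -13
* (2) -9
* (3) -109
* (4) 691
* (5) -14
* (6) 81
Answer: 2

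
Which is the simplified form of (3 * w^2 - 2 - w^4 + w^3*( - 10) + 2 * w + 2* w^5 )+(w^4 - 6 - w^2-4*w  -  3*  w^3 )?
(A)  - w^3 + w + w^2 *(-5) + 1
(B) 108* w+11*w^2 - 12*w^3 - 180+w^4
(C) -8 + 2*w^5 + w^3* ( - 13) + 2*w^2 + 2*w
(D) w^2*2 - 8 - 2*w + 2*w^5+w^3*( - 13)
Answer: D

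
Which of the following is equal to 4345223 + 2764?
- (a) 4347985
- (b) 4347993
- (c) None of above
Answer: c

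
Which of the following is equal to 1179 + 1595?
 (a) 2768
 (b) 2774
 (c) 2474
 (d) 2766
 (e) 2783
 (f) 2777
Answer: b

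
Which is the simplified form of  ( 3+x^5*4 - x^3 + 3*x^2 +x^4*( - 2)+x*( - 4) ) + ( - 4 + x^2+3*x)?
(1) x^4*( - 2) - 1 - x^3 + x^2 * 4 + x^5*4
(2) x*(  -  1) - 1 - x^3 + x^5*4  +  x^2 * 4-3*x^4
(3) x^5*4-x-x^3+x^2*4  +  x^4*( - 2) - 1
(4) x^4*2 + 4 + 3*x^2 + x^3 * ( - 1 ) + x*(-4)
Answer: 3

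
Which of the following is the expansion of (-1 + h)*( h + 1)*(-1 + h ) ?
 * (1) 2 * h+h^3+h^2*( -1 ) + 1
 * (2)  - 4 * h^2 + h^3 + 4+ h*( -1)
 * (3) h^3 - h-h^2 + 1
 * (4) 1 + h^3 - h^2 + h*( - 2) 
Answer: 3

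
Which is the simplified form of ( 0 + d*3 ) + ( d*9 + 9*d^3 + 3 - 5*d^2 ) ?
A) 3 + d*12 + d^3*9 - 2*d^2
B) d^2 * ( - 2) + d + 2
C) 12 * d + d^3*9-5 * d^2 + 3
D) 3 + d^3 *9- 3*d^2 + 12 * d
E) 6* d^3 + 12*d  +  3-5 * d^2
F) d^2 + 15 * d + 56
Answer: C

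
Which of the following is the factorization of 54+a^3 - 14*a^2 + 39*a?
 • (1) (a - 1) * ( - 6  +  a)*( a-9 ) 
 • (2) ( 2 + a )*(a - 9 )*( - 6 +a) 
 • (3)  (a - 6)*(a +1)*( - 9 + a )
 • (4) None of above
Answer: 3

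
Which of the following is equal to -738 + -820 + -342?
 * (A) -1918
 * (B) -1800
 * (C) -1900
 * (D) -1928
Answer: C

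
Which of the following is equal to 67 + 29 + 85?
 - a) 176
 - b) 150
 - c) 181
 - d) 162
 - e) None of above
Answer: c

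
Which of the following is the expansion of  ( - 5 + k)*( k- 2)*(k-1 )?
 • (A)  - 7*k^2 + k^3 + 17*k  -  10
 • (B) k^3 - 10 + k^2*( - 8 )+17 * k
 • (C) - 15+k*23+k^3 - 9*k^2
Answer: B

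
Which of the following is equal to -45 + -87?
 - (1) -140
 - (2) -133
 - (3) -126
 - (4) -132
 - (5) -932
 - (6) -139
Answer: 4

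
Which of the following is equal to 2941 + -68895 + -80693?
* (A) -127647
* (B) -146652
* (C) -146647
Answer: C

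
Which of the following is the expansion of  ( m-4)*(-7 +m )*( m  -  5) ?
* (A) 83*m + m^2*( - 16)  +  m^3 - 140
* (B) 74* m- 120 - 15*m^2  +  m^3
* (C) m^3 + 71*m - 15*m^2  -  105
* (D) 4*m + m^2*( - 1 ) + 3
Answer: A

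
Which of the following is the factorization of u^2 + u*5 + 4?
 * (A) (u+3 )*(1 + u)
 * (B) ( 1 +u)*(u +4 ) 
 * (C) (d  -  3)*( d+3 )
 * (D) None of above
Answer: B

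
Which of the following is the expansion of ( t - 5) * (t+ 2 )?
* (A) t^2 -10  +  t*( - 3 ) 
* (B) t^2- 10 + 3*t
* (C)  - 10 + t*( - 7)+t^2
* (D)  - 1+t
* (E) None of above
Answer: A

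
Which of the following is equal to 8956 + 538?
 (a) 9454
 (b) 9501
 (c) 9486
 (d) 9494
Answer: d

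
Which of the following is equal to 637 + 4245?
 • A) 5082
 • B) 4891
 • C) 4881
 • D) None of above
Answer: D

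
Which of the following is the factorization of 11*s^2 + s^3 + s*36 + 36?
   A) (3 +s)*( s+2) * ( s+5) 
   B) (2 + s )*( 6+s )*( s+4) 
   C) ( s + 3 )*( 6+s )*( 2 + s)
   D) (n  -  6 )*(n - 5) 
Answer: C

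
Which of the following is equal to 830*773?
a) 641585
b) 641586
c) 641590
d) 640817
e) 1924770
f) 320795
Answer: c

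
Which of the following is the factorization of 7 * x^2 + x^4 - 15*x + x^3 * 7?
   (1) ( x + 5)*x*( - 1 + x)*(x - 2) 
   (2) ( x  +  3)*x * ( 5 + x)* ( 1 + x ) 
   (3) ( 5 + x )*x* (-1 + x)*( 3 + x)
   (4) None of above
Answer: 3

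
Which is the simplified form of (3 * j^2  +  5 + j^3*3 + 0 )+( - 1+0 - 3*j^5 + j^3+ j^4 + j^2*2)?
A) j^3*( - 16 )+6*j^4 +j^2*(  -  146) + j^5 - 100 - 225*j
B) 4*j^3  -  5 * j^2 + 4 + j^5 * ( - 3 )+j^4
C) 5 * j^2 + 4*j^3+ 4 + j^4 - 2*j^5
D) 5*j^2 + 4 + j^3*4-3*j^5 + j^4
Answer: D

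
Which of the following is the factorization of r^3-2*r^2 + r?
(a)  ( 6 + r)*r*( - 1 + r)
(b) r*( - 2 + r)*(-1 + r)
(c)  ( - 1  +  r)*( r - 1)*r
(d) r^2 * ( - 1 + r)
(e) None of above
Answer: c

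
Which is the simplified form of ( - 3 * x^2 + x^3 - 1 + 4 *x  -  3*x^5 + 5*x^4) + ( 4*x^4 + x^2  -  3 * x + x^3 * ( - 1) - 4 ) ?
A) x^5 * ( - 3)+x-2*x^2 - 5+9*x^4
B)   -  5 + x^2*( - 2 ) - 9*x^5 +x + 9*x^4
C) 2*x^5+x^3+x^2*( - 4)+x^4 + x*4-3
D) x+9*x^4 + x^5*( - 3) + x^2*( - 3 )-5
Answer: A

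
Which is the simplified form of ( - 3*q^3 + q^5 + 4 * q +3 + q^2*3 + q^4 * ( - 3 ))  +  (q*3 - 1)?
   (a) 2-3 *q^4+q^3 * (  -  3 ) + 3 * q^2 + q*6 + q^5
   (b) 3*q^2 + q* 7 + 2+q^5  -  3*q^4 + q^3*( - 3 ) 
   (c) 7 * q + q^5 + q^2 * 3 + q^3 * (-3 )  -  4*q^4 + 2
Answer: b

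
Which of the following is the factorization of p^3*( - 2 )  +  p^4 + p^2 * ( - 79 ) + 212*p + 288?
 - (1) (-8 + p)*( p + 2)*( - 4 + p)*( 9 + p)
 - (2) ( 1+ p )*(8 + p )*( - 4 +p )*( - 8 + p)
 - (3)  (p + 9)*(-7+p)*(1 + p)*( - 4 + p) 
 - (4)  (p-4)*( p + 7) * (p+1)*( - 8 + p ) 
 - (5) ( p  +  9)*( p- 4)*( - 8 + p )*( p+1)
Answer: 5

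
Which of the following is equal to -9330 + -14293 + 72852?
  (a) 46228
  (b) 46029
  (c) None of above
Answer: c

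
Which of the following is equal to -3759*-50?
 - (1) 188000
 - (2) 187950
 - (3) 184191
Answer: 2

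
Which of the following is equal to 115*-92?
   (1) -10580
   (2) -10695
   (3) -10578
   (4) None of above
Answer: 1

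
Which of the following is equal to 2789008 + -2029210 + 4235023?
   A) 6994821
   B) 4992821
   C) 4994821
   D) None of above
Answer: C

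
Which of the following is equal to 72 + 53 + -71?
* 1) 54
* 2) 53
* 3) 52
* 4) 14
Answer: 1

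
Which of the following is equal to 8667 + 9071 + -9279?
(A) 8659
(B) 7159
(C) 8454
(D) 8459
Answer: D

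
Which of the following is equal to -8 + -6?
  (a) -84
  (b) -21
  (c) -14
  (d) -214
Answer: c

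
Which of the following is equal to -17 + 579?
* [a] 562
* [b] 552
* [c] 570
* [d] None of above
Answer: a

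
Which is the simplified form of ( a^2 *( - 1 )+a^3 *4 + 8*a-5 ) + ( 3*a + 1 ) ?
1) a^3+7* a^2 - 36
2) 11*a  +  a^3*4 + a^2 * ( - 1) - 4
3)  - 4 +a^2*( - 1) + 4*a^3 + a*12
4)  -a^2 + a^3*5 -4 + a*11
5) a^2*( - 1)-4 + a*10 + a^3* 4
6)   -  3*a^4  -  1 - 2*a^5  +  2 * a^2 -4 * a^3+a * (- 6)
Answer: 2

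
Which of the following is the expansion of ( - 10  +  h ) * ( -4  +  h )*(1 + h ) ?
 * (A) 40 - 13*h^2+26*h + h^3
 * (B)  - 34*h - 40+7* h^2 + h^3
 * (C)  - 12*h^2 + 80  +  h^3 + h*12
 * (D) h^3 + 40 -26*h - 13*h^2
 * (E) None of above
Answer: A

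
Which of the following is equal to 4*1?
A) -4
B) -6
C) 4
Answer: C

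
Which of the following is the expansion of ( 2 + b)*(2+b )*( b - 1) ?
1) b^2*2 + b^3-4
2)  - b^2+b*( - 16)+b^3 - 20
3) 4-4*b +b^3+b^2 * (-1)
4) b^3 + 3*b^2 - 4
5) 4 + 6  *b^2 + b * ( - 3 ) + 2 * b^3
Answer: 4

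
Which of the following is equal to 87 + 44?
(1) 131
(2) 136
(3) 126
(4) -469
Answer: 1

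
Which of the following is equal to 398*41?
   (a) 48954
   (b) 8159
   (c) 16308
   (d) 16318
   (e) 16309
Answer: d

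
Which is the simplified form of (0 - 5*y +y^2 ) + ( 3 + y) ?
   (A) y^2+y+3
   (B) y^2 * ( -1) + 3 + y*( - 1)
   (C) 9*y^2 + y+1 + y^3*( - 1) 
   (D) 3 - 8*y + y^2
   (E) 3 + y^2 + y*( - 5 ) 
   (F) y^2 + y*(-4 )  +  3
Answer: F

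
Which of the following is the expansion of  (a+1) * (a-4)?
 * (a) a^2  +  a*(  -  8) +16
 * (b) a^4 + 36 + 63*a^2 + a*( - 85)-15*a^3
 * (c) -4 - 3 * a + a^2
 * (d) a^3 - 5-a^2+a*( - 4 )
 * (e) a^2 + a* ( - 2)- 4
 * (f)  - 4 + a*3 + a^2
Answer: c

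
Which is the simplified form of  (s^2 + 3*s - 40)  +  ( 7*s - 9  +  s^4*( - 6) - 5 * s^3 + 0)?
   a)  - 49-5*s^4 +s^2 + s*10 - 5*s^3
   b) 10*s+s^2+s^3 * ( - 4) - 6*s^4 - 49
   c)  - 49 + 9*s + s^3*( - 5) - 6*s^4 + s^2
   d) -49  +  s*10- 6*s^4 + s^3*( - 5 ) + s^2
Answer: d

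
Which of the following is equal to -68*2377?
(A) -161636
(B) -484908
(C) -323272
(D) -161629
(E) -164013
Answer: A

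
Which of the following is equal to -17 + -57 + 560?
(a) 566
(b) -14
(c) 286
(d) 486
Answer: d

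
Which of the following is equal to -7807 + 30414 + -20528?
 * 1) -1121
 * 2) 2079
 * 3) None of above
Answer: 2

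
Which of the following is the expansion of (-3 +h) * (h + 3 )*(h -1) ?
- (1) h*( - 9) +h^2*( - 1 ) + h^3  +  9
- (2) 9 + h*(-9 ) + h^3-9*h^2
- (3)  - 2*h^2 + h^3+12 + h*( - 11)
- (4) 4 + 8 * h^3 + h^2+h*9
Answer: 1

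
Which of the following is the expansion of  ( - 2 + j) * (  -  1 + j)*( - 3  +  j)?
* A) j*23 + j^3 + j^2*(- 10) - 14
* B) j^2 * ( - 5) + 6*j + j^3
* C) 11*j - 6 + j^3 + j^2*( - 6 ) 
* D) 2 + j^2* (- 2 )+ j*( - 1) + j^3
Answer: C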